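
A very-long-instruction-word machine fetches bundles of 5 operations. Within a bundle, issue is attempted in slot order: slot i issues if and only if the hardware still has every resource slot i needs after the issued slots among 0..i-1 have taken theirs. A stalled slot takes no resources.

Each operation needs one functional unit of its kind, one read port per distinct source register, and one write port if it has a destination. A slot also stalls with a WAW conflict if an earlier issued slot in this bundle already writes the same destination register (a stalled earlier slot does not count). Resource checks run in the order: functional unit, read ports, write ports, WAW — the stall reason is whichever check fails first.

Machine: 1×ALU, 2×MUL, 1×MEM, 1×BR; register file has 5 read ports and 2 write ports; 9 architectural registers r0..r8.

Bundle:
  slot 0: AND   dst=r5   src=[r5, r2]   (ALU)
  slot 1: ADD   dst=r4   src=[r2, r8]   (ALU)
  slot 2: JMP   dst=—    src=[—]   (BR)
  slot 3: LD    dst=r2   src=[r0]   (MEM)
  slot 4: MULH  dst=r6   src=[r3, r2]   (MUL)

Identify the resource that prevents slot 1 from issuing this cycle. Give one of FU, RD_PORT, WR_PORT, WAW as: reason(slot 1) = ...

(0) want 1×ALU +2rd +1wr — yes → AL0|MU2|ME1|BR1|rd3|wr1
(1) want 1×ALU +2rd +1wr — FU → AL0|MU2|ME1|BR1|rd3|wr1
(2) want 1×BR +0rd +0wr — yes → AL0|MU2|ME1|BR0|rd3|wr1
(3) want 1×MEM +1rd +1wr — yes → AL0|MU2|ME0|BR0|rd2|wr0
(4) want 1×MUL +2rd +1wr — WR_PORT → AL0|MU2|ME0|BR0|rd2|wr0

reason(slot 1) = FU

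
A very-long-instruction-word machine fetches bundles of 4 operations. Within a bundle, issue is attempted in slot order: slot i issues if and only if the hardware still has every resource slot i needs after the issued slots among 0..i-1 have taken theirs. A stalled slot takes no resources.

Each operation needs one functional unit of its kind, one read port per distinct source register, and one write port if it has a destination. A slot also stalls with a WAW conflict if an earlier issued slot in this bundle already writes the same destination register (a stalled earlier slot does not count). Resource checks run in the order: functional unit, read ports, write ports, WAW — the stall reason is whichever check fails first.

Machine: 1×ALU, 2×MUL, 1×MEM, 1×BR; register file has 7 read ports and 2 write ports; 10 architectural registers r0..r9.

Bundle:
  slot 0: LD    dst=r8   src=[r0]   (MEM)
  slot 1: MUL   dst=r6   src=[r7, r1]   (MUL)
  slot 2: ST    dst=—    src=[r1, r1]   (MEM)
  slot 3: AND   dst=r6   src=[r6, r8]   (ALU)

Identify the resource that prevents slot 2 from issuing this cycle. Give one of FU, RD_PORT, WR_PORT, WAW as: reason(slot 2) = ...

reason(slot 2) = FU

  0. MEM→r8 ⇒ go  {1A/2Mu/0Ld/1B | 6r 1w}
  1. MUL→r6 ⇒ go  {1A/1Mu/0Ld/1B | 4r 0w}
  2. MEM ⇒ no(FU)  {1A/1Mu/0Ld/1B | 4r 0w}
  3. ALU→r6 ⇒ no(WR_PORT)  {1A/1Mu/0Ld/1B | 4r 0w}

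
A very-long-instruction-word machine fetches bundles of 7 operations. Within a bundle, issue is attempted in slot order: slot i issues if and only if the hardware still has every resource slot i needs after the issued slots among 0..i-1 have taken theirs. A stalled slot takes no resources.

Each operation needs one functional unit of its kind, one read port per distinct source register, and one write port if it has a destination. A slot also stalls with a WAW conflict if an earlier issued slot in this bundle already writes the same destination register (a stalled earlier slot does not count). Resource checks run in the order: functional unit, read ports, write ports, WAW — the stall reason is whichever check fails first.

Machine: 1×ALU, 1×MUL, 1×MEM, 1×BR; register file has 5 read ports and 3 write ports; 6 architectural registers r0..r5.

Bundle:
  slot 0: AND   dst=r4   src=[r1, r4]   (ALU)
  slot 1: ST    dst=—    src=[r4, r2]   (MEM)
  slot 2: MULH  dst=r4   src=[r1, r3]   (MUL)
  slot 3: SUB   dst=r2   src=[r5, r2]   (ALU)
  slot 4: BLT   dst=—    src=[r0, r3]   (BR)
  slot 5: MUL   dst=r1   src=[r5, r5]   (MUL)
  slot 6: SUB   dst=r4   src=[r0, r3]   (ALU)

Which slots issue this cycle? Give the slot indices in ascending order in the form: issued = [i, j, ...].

  0. ALU→r4 ⇒ go  {0A/1Mu/1Ld/1B | 3r 2w}
  1. MEM ⇒ go  {0A/1Mu/0Ld/1B | 1r 2w}
  2. MUL→r4 ⇒ no(RD_PORT)  {0A/1Mu/0Ld/1B | 1r 2w}
  3. ALU→r2 ⇒ no(FU)  {0A/1Mu/0Ld/1B | 1r 2w}
  4. BR ⇒ no(RD_PORT)  {0A/1Mu/0Ld/1B | 1r 2w}
  5. MUL→r1 ⇒ go  {0A/0Mu/0Ld/1B | 0r 1w}
  6. ALU→r4 ⇒ no(FU)  {0A/0Mu/0Ld/1B | 0r 1w}

issued = [0, 1, 5]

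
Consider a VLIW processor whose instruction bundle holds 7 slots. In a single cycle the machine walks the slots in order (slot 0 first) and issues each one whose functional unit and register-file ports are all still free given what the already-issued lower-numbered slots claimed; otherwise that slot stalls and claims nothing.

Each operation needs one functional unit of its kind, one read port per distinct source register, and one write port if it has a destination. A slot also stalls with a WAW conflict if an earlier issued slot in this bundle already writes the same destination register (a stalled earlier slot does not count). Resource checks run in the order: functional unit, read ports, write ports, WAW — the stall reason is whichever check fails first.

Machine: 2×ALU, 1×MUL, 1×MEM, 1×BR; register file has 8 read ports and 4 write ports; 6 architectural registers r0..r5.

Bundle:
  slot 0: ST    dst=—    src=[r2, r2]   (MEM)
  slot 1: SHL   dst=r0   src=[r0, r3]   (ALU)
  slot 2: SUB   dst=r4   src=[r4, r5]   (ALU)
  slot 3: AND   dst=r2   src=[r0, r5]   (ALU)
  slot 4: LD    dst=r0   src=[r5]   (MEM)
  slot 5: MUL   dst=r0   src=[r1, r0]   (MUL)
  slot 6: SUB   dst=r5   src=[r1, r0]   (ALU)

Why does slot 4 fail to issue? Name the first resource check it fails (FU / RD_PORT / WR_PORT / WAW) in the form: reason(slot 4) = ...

[0] MEM needs rd=1 wr=0: ok; after: ALU=2 MUL=1 MEM=0 BR=1, R=7, W=4
[1] ALU needs rd=2 wr=1: ok; after: ALU=1 MUL=1 MEM=0 BR=1, R=5, W=3
[2] ALU needs rd=2 wr=1: ok; after: ALU=0 MUL=1 MEM=0 BR=1, R=3, W=2
[3] ALU needs rd=2 wr=1: FU; after: ALU=0 MUL=1 MEM=0 BR=1, R=3, W=2
[4] MEM needs rd=1 wr=1: FU; after: ALU=0 MUL=1 MEM=0 BR=1, R=3, W=2
[5] MUL needs rd=2 wr=1: WAW; after: ALU=0 MUL=1 MEM=0 BR=1, R=3, W=2
[6] ALU needs rd=2 wr=1: FU; after: ALU=0 MUL=1 MEM=0 BR=1, R=3, W=2

reason(slot 4) = FU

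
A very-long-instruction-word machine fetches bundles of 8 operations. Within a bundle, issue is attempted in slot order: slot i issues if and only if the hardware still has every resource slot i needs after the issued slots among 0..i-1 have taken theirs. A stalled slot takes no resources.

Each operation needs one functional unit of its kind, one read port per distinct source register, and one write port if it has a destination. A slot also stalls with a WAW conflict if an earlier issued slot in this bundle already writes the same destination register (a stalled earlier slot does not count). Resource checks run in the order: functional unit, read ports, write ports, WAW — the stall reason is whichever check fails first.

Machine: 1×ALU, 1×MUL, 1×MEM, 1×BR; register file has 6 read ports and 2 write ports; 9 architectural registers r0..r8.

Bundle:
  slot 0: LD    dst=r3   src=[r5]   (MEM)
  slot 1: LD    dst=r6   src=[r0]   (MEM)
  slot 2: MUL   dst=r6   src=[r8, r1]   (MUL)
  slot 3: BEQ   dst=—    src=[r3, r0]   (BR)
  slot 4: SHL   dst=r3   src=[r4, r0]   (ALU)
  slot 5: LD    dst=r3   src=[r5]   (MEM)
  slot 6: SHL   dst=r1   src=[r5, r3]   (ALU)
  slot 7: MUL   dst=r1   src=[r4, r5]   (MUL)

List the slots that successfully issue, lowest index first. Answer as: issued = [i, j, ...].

(0) want 1×MEM +1rd +1wr — yes → AL1|MU1|ME0|BR1|rd5|wr1
(1) want 1×MEM +1rd +1wr — FU → AL1|MU1|ME0|BR1|rd5|wr1
(2) want 1×MUL +2rd +1wr — yes → AL1|MU0|ME0|BR1|rd3|wr0
(3) want 1×BR +2rd +0wr — yes → AL1|MU0|ME0|BR0|rd1|wr0
(4) want 1×ALU +2rd +1wr — RD_PORT → AL1|MU0|ME0|BR0|rd1|wr0
(5) want 1×MEM +1rd +1wr — FU → AL1|MU0|ME0|BR0|rd1|wr0
(6) want 1×ALU +2rd +1wr — RD_PORT → AL1|MU0|ME0|BR0|rd1|wr0
(7) want 1×MUL +2rd +1wr — FU → AL1|MU0|ME0|BR0|rd1|wr0

issued = [0, 2, 3]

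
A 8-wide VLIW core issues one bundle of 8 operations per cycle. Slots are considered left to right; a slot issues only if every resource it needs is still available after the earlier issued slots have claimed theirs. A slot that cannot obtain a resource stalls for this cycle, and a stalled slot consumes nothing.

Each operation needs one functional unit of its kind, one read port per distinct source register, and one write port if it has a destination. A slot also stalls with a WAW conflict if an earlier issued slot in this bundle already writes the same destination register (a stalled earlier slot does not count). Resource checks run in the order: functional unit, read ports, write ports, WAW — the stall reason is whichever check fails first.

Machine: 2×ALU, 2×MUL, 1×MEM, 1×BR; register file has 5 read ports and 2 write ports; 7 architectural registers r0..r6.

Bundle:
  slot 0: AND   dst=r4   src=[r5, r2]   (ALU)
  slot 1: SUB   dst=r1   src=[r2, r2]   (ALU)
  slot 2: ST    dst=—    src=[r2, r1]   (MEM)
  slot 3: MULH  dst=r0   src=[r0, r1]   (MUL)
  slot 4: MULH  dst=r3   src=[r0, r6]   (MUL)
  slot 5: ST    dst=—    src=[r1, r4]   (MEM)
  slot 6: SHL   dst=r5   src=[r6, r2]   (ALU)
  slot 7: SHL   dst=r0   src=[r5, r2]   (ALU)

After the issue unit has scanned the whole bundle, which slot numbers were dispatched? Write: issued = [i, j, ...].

slot 0 (ALU): ISSUE — free A1,Mu2,Ld1,B1 rp3 wp1
slot 1 (ALU): ISSUE — free A0,Mu2,Ld1,B1 rp2 wp0
slot 2 (MEM): ISSUE — free A0,Mu2,Ld0,B1 rp0 wp0
slot 3 (MUL): stall RD_PORT — free A0,Mu2,Ld0,B1 rp0 wp0
slot 4 (MUL): stall RD_PORT — free A0,Mu2,Ld0,B1 rp0 wp0
slot 5 (MEM): stall FU — free A0,Mu2,Ld0,B1 rp0 wp0
slot 6 (ALU): stall FU — free A0,Mu2,Ld0,B1 rp0 wp0
slot 7 (ALU): stall FU — free A0,Mu2,Ld0,B1 rp0 wp0

issued = [0, 1, 2]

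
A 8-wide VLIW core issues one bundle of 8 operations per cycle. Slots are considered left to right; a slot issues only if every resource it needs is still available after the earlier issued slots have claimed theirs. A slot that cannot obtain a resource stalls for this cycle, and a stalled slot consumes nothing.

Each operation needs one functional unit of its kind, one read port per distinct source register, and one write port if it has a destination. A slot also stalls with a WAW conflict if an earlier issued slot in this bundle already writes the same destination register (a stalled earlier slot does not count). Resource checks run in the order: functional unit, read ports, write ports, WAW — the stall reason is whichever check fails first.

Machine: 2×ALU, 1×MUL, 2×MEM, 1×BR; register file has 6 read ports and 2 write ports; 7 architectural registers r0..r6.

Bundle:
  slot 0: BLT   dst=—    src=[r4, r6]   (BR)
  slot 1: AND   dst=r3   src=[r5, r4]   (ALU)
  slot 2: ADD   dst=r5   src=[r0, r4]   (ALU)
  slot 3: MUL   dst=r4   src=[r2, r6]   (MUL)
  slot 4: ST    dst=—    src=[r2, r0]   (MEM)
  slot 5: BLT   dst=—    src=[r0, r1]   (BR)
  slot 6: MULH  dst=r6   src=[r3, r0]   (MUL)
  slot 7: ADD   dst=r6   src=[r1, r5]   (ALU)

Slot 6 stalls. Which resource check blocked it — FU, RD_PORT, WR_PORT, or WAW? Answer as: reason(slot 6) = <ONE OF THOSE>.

(0) want 1×BR +2rd +0wr — yes → AL2|MU1|ME2|BR0|rd4|wr2
(1) want 1×ALU +2rd +1wr — yes → AL1|MU1|ME2|BR0|rd2|wr1
(2) want 1×ALU +2rd +1wr — yes → AL0|MU1|ME2|BR0|rd0|wr0
(3) want 1×MUL +2rd +1wr — RD_PORT → AL0|MU1|ME2|BR0|rd0|wr0
(4) want 1×MEM +2rd +0wr — RD_PORT → AL0|MU1|ME2|BR0|rd0|wr0
(5) want 1×BR +2rd +0wr — FU → AL0|MU1|ME2|BR0|rd0|wr0
(6) want 1×MUL +2rd +1wr — RD_PORT → AL0|MU1|ME2|BR0|rd0|wr0
(7) want 1×ALU +2rd +1wr — FU → AL0|MU1|ME2|BR0|rd0|wr0

reason(slot 6) = RD_PORT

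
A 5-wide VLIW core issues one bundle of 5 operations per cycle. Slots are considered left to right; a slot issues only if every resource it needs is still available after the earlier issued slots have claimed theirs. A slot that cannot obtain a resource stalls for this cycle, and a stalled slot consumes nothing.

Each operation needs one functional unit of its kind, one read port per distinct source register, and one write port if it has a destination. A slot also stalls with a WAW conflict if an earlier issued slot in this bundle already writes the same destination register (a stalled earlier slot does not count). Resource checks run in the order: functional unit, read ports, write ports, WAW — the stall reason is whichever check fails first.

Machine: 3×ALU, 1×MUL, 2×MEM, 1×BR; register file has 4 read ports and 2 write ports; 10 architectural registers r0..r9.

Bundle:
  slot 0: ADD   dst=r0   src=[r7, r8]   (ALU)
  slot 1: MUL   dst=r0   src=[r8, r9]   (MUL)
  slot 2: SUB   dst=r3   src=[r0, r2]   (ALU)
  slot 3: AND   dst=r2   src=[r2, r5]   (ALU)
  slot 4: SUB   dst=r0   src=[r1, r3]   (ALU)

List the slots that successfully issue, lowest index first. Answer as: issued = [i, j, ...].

issued = [0, 2]

slot 0 (ALU): ISSUE — free A2,Mu1,Ld2,B1 rp2 wp1
slot 1 (MUL): stall WAW — free A2,Mu1,Ld2,B1 rp2 wp1
slot 2 (ALU): ISSUE — free A1,Mu1,Ld2,B1 rp0 wp0
slot 3 (ALU): stall RD_PORT — free A1,Mu1,Ld2,B1 rp0 wp0
slot 4 (ALU): stall RD_PORT — free A1,Mu1,Ld2,B1 rp0 wp0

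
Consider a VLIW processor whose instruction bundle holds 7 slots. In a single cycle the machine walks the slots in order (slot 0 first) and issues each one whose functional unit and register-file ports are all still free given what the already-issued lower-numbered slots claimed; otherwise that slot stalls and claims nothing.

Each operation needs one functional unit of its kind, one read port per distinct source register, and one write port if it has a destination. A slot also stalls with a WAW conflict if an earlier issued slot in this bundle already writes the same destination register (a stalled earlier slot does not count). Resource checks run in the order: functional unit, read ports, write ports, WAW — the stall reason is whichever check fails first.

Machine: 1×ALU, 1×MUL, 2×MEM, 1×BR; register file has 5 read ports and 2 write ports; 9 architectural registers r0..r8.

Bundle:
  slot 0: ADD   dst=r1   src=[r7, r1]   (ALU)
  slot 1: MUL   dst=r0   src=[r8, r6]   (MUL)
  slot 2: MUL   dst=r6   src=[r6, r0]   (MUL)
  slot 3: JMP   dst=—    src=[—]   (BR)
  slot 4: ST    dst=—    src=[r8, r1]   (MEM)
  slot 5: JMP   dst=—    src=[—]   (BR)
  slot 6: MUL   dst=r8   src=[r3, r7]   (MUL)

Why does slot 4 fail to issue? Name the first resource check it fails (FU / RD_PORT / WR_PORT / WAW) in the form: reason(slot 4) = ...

reason(slot 4) = RD_PORT

#0 ALU src=r7,r1 dispatched  <A:0 Mu:1 Ld:2 B:1 rd:3 wr:1>
#1 MUL src=r8,r6 dispatched  <A:0 Mu:0 Ld:2 B:1 rd:1 wr:0>
#2 MUL src=r6,r0 held:FU  <A:0 Mu:0 Ld:2 B:1 rd:1 wr:0>
#3 BR src=- dispatched  <A:0 Mu:0 Ld:2 B:0 rd:1 wr:0>
#4 MEM src=r8,r1 held:RD_PORT  <A:0 Mu:0 Ld:2 B:0 rd:1 wr:0>
#5 BR src=- held:FU  <A:0 Mu:0 Ld:2 B:0 rd:1 wr:0>
#6 MUL src=r3,r7 held:FU  <A:0 Mu:0 Ld:2 B:0 rd:1 wr:0>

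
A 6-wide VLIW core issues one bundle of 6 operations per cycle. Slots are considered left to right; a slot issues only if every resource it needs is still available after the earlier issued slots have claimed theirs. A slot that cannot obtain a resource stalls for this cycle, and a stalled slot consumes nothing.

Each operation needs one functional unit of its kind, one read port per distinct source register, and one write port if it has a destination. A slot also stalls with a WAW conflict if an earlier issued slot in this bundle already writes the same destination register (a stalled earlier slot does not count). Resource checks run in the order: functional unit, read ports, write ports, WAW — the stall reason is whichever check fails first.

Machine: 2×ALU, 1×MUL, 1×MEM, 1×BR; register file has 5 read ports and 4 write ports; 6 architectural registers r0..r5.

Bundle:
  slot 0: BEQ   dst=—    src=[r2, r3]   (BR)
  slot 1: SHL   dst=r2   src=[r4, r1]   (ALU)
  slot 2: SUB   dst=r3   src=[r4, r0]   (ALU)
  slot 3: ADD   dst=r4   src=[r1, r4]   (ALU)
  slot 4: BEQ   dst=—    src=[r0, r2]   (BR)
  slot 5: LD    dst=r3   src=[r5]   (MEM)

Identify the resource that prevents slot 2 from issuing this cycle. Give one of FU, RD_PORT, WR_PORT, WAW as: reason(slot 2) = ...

[0] BR needs rd=2 wr=0: ok; after: ALU=2 MUL=1 MEM=1 BR=0, R=3, W=4
[1] ALU needs rd=2 wr=1: ok; after: ALU=1 MUL=1 MEM=1 BR=0, R=1, W=3
[2] ALU needs rd=2 wr=1: RD_PORT; after: ALU=1 MUL=1 MEM=1 BR=0, R=1, W=3
[3] ALU needs rd=2 wr=1: RD_PORT; after: ALU=1 MUL=1 MEM=1 BR=0, R=1, W=3
[4] BR needs rd=2 wr=0: FU; after: ALU=1 MUL=1 MEM=1 BR=0, R=1, W=3
[5] MEM needs rd=1 wr=1: ok; after: ALU=1 MUL=1 MEM=0 BR=0, R=0, W=2

reason(slot 2) = RD_PORT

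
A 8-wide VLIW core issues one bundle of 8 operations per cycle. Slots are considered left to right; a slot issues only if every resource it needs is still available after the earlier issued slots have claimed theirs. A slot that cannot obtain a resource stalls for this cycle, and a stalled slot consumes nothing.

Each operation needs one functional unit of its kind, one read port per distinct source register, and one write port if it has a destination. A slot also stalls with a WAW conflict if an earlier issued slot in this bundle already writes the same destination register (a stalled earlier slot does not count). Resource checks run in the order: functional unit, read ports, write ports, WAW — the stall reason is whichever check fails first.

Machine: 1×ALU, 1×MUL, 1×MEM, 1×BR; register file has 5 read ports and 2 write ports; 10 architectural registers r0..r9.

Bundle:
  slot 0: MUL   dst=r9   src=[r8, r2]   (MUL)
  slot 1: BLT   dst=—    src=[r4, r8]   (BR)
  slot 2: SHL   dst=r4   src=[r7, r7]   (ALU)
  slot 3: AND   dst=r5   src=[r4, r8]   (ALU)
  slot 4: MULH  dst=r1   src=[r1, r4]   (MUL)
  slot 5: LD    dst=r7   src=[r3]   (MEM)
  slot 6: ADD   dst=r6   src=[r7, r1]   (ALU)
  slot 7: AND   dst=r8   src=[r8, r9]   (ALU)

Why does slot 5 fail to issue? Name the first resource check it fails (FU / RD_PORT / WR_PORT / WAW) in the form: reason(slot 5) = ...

reason(slot 5) = RD_PORT

  0. MUL→r9 ⇒ go  {1A/0Mu/1Ld/1B | 3r 1w}
  1. BR ⇒ go  {1A/0Mu/1Ld/0B | 1r 1w}
  2. ALU→r4 ⇒ go  {0A/0Mu/1Ld/0B | 0r 0w}
  3. ALU→r5 ⇒ no(FU)  {0A/0Mu/1Ld/0B | 0r 0w}
  4. MUL→r1 ⇒ no(FU)  {0A/0Mu/1Ld/0B | 0r 0w}
  5. MEM→r7 ⇒ no(RD_PORT)  {0A/0Mu/1Ld/0B | 0r 0w}
  6. ALU→r6 ⇒ no(FU)  {0A/0Mu/1Ld/0B | 0r 0w}
  7. ALU→r8 ⇒ no(FU)  {0A/0Mu/1Ld/0B | 0r 0w}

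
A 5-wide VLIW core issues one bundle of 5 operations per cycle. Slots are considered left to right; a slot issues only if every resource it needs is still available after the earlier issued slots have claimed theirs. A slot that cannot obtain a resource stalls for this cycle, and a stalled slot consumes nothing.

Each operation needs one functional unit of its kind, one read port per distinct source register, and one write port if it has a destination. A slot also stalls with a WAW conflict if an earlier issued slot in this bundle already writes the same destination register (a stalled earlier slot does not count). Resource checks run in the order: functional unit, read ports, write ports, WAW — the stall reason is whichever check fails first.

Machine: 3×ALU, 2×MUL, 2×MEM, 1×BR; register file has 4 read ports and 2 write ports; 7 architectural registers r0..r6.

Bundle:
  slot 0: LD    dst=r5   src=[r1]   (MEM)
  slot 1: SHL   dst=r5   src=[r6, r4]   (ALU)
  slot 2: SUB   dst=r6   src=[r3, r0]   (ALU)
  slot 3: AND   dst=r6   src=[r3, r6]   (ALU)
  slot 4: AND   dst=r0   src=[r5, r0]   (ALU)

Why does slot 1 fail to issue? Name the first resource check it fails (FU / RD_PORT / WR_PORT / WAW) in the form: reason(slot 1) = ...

reason(slot 1) = WAW

(0) want 1×MEM +1rd +1wr — yes → AL3|MU2|ME1|BR1|rd3|wr1
(1) want 1×ALU +2rd +1wr — WAW → AL3|MU2|ME1|BR1|rd3|wr1
(2) want 1×ALU +2rd +1wr — yes → AL2|MU2|ME1|BR1|rd1|wr0
(3) want 1×ALU +2rd +1wr — RD_PORT → AL2|MU2|ME1|BR1|rd1|wr0
(4) want 1×ALU +2rd +1wr — RD_PORT → AL2|MU2|ME1|BR1|rd1|wr0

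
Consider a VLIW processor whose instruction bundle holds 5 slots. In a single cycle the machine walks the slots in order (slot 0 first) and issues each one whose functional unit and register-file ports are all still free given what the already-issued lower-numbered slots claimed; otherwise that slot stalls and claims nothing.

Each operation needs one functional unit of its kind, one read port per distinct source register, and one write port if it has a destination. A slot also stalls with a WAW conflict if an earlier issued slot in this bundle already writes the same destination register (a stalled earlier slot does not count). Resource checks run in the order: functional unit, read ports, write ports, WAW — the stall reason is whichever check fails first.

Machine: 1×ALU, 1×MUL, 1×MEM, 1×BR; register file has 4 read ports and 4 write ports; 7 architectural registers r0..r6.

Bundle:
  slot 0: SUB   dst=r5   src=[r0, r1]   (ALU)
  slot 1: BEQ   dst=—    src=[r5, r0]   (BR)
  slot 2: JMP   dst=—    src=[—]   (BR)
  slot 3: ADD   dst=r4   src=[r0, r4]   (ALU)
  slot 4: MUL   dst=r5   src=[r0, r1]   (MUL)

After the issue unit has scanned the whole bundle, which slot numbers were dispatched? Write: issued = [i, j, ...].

issued = [0, 1]

slot 0 (ALU): ISSUE — free A0,Mu1,Ld1,B1 rp2 wp3
slot 1 (BR): ISSUE — free A0,Mu1,Ld1,B0 rp0 wp3
slot 2 (BR): stall FU — free A0,Mu1,Ld1,B0 rp0 wp3
slot 3 (ALU): stall FU — free A0,Mu1,Ld1,B0 rp0 wp3
slot 4 (MUL): stall RD_PORT — free A0,Mu1,Ld1,B0 rp0 wp3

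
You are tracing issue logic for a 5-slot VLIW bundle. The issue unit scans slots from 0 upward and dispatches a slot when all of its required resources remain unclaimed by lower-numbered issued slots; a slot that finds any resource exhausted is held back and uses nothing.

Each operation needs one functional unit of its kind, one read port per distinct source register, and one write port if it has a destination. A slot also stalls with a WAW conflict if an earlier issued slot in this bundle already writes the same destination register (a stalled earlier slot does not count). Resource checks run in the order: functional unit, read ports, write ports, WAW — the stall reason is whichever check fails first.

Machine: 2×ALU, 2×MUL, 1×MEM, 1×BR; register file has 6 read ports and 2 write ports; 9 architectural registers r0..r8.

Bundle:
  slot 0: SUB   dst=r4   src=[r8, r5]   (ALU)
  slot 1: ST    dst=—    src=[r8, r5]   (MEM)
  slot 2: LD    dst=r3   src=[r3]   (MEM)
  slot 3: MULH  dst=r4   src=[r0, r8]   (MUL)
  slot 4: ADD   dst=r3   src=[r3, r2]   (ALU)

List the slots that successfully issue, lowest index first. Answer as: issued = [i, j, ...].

  0. ALU→r4 ⇒ go  {1A/2Mu/1Ld/1B | 4r 1w}
  1. MEM ⇒ go  {1A/2Mu/0Ld/1B | 2r 1w}
  2. MEM→r3 ⇒ no(FU)  {1A/2Mu/0Ld/1B | 2r 1w}
  3. MUL→r4 ⇒ no(WAW)  {1A/2Mu/0Ld/1B | 2r 1w}
  4. ALU→r3 ⇒ go  {0A/2Mu/0Ld/1B | 0r 0w}

issued = [0, 1, 4]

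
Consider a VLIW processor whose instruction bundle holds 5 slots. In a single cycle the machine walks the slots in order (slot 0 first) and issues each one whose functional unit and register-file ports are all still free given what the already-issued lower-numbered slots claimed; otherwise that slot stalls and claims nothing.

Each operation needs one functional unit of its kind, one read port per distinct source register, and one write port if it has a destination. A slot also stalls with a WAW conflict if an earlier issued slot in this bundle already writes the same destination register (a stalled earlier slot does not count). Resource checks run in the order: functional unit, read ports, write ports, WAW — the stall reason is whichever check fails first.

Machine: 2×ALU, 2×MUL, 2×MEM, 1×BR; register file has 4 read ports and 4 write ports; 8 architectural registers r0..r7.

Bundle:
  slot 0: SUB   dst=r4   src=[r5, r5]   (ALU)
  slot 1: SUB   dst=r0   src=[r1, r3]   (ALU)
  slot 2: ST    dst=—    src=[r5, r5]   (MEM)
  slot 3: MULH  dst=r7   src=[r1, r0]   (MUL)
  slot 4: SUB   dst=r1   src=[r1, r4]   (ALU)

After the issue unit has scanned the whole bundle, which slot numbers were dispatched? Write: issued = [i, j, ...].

issued = [0, 1, 2]

slot 0 (ALU): ISSUE — free A1,Mu2,Ld2,B1 rp3 wp3
slot 1 (ALU): ISSUE — free A0,Mu2,Ld2,B1 rp1 wp2
slot 2 (MEM): ISSUE — free A0,Mu2,Ld1,B1 rp0 wp2
slot 3 (MUL): stall RD_PORT — free A0,Mu2,Ld1,B1 rp0 wp2
slot 4 (ALU): stall FU — free A0,Mu2,Ld1,B1 rp0 wp2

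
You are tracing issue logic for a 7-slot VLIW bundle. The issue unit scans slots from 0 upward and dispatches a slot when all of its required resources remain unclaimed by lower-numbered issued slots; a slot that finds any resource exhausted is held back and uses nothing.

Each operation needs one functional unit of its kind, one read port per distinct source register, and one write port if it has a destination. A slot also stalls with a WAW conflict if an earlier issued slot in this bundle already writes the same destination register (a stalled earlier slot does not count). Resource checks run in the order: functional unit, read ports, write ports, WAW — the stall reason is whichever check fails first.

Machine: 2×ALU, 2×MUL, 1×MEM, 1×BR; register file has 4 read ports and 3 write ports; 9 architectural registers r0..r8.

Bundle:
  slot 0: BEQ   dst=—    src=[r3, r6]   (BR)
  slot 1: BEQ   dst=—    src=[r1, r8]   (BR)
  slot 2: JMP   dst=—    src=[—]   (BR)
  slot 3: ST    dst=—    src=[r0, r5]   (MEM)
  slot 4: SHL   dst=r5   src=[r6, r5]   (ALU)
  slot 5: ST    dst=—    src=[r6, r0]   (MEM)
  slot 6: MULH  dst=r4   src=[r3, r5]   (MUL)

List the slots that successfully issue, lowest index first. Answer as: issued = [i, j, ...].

slot 0 (BR): ISSUE — free A2,Mu2,Ld1,B0 rp2 wp3
slot 1 (BR): stall FU — free A2,Mu2,Ld1,B0 rp2 wp3
slot 2 (BR): stall FU — free A2,Mu2,Ld1,B0 rp2 wp3
slot 3 (MEM): ISSUE — free A2,Mu2,Ld0,B0 rp0 wp3
slot 4 (ALU): stall RD_PORT — free A2,Mu2,Ld0,B0 rp0 wp3
slot 5 (MEM): stall FU — free A2,Mu2,Ld0,B0 rp0 wp3
slot 6 (MUL): stall RD_PORT — free A2,Mu2,Ld0,B0 rp0 wp3

issued = [0, 3]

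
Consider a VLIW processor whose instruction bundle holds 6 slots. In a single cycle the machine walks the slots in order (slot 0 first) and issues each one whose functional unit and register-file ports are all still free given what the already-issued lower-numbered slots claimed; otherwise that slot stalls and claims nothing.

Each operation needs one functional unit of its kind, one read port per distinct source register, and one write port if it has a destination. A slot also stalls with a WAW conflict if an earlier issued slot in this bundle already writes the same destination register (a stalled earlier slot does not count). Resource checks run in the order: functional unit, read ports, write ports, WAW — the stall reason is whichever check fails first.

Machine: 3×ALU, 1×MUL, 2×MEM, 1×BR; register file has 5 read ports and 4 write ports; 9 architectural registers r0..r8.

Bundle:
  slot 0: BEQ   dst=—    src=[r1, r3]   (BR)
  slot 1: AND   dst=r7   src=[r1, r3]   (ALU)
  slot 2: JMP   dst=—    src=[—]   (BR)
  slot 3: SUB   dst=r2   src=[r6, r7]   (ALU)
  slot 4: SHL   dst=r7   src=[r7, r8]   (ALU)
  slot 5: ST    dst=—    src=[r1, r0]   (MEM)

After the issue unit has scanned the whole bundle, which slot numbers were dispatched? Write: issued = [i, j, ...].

(0) want 1×BR +2rd +0wr — yes → AL3|MU1|ME2|BR0|rd3|wr4
(1) want 1×ALU +2rd +1wr — yes → AL2|MU1|ME2|BR0|rd1|wr3
(2) want 1×BR +0rd +0wr — FU → AL2|MU1|ME2|BR0|rd1|wr3
(3) want 1×ALU +2rd +1wr — RD_PORT → AL2|MU1|ME2|BR0|rd1|wr3
(4) want 1×ALU +2rd +1wr — RD_PORT → AL2|MU1|ME2|BR0|rd1|wr3
(5) want 1×MEM +2rd +0wr — RD_PORT → AL2|MU1|ME2|BR0|rd1|wr3

issued = [0, 1]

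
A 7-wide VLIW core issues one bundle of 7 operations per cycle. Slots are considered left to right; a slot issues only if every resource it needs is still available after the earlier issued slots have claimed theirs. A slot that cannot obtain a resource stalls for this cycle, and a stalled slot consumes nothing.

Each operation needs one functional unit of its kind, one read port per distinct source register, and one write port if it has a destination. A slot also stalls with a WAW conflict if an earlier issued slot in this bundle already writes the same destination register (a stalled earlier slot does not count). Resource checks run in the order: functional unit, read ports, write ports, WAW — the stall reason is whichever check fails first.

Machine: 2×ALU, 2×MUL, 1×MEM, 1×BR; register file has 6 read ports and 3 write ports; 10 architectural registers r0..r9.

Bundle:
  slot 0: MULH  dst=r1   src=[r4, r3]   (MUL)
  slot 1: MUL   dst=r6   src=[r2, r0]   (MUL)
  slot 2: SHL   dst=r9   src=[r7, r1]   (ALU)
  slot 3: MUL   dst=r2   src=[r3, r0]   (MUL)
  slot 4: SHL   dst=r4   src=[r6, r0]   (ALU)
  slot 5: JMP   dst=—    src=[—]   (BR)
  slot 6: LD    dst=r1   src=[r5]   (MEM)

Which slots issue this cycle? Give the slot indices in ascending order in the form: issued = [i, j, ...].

#0 MUL src=r4,r3 dispatched  <A:2 Mu:1 Ld:1 B:1 rd:4 wr:2>
#1 MUL src=r2,r0 dispatched  <A:2 Mu:0 Ld:1 B:1 rd:2 wr:1>
#2 ALU src=r7,r1 dispatched  <A:1 Mu:0 Ld:1 B:1 rd:0 wr:0>
#3 MUL src=r3,r0 held:FU  <A:1 Mu:0 Ld:1 B:1 rd:0 wr:0>
#4 ALU src=r6,r0 held:RD_PORT  <A:1 Mu:0 Ld:1 B:1 rd:0 wr:0>
#5 BR src=- dispatched  <A:1 Mu:0 Ld:1 B:0 rd:0 wr:0>
#6 MEM src=r5 held:RD_PORT  <A:1 Mu:0 Ld:1 B:0 rd:0 wr:0>

issued = [0, 1, 2, 5]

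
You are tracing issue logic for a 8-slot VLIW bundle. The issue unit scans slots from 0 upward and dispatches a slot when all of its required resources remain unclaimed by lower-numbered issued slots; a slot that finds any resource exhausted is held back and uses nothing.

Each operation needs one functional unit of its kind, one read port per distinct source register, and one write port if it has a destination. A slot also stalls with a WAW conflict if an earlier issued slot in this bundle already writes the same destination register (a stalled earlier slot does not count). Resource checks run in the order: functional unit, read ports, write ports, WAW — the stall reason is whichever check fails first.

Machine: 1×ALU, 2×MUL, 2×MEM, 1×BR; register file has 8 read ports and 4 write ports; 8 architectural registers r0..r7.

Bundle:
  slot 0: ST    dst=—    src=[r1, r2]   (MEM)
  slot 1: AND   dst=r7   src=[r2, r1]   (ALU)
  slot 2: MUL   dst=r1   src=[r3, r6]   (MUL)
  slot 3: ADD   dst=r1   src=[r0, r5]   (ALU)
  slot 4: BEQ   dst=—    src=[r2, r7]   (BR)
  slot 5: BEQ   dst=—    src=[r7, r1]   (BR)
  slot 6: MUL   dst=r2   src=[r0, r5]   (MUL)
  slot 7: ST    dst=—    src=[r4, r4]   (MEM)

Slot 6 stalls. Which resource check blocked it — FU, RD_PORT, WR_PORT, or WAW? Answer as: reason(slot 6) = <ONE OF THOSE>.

#0 MEM src=r1,r2 dispatched  <A:1 Mu:2 Ld:1 B:1 rd:6 wr:4>
#1 ALU src=r2,r1 dispatched  <A:0 Mu:2 Ld:1 B:1 rd:4 wr:3>
#2 MUL src=r3,r6 dispatched  <A:0 Mu:1 Ld:1 B:1 rd:2 wr:2>
#3 ALU src=r0,r5 held:FU  <A:0 Mu:1 Ld:1 B:1 rd:2 wr:2>
#4 BR src=r2,r7 dispatched  <A:0 Mu:1 Ld:1 B:0 rd:0 wr:2>
#5 BR src=r7,r1 held:FU  <A:0 Mu:1 Ld:1 B:0 rd:0 wr:2>
#6 MUL src=r0,r5 held:RD_PORT  <A:0 Mu:1 Ld:1 B:0 rd:0 wr:2>
#7 MEM src=r4,r4 held:RD_PORT  <A:0 Mu:1 Ld:1 B:0 rd:0 wr:2>

reason(slot 6) = RD_PORT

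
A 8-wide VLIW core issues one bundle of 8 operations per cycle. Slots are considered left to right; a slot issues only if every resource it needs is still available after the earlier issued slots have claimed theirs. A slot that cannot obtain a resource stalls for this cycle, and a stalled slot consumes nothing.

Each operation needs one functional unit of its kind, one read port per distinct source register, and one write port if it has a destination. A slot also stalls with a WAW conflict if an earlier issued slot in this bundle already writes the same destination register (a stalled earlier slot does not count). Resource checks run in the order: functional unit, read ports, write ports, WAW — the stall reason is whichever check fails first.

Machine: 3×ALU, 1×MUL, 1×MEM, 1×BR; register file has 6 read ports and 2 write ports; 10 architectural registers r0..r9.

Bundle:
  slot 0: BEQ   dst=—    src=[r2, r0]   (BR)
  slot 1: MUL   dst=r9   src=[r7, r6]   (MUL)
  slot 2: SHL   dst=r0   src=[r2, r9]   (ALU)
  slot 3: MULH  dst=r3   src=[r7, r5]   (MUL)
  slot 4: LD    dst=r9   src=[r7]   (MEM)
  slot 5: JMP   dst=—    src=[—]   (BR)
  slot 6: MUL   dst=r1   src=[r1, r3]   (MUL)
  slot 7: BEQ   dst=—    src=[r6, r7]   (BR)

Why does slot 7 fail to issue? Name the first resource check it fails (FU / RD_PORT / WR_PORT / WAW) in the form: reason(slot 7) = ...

(0) want 1×BR +2rd +0wr — yes → AL3|MU1|ME1|BR0|rd4|wr2
(1) want 1×MUL +2rd +1wr — yes → AL3|MU0|ME1|BR0|rd2|wr1
(2) want 1×ALU +2rd +1wr — yes → AL2|MU0|ME1|BR0|rd0|wr0
(3) want 1×MUL +2rd +1wr — FU → AL2|MU0|ME1|BR0|rd0|wr0
(4) want 1×MEM +1rd +1wr — RD_PORT → AL2|MU0|ME1|BR0|rd0|wr0
(5) want 1×BR +0rd +0wr — FU → AL2|MU0|ME1|BR0|rd0|wr0
(6) want 1×MUL +2rd +1wr — FU → AL2|MU0|ME1|BR0|rd0|wr0
(7) want 1×BR +2rd +0wr — FU → AL2|MU0|ME1|BR0|rd0|wr0

reason(slot 7) = FU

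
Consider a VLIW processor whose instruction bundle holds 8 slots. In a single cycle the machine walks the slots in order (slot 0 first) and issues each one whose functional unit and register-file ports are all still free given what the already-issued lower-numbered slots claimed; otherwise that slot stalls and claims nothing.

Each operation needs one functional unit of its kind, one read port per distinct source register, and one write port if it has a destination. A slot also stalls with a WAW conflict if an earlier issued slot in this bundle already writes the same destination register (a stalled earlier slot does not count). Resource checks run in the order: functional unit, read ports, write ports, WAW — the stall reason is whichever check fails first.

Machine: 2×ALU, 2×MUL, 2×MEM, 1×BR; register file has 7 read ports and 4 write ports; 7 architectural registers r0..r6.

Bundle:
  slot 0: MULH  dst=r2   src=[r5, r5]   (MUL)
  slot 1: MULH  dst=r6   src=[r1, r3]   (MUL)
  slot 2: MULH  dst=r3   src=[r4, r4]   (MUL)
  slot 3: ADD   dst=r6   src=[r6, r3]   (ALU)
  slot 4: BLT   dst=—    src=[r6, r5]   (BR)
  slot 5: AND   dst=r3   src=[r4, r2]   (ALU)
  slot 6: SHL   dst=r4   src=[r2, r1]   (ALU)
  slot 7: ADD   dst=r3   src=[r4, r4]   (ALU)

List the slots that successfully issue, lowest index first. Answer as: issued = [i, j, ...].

[0] MUL needs rd=1 wr=1: ok; after: ALU=2 MUL=1 MEM=2 BR=1, R=6, W=3
[1] MUL needs rd=2 wr=1: ok; after: ALU=2 MUL=0 MEM=2 BR=1, R=4, W=2
[2] MUL needs rd=1 wr=1: FU; after: ALU=2 MUL=0 MEM=2 BR=1, R=4, W=2
[3] ALU needs rd=2 wr=1: WAW; after: ALU=2 MUL=0 MEM=2 BR=1, R=4, W=2
[4] BR needs rd=2 wr=0: ok; after: ALU=2 MUL=0 MEM=2 BR=0, R=2, W=2
[5] ALU needs rd=2 wr=1: ok; after: ALU=1 MUL=0 MEM=2 BR=0, R=0, W=1
[6] ALU needs rd=2 wr=1: RD_PORT; after: ALU=1 MUL=0 MEM=2 BR=0, R=0, W=1
[7] ALU needs rd=1 wr=1: RD_PORT; after: ALU=1 MUL=0 MEM=2 BR=0, R=0, W=1

issued = [0, 1, 4, 5]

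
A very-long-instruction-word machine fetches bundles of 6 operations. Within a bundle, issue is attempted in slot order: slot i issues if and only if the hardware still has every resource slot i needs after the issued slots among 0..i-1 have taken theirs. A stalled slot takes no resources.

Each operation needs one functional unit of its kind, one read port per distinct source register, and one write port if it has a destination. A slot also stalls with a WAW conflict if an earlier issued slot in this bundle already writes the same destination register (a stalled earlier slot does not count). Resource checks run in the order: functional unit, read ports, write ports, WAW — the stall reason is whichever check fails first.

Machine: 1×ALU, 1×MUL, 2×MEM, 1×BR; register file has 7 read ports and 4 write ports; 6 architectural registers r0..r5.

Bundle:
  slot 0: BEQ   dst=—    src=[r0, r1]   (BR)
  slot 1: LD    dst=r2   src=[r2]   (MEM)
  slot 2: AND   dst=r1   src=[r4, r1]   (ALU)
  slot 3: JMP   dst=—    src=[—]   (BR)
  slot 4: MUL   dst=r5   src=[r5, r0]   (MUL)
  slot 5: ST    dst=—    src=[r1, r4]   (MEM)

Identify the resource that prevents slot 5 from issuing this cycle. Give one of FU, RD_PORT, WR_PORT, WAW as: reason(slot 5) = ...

reason(slot 5) = RD_PORT

slot 0 (BR): ISSUE — free A1,Mu1,Ld2,B0 rp5 wp4
slot 1 (MEM): ISSUE — free A1,Mu1,Ld1,B0 rp4 wp3
slot 2 (ALU): ISSUE — free A0,Mu1,Ld1,B0 rp2 wp2
slot 3 (BR): stall FU — free A0,Mu1,Ld1,B0 rp2 wp2
slot 4 (MUL): ISSUE — free A0,Mu0,Ld1,B0 rp0 wp1
slot 5 (MEM): stall RD_PORT — free A0,Mu0,Ld1,B0 rp0 wp1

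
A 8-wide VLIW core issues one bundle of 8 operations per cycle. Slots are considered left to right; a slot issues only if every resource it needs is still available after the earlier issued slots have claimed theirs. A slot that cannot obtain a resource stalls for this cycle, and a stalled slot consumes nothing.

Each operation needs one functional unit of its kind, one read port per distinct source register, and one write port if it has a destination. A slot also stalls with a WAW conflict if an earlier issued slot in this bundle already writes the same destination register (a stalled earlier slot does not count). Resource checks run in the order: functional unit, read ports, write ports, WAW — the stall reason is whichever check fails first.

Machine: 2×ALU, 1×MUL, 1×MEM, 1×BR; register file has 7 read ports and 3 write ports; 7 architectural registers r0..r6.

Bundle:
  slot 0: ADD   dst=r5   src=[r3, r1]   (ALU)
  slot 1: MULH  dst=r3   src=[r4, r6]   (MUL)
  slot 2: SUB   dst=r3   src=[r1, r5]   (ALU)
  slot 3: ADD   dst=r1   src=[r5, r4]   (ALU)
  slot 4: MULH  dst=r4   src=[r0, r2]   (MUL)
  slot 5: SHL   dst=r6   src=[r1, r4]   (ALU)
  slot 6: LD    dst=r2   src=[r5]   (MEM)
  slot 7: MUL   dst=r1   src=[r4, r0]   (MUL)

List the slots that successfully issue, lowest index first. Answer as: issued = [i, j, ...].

(0) want 1×ALU +2rd +1wr — yes → AL1|MU1|ME1|BR1|rd5|wr2
(1) want 1×MUL +2rd +1wr — yes → AL1|MU0|ME1|BR1|rd3|wr1
(2) want 1×ALU +2rd +1wr — WAW → AL1|MU0|ME1|BR1|rd3|wr1
(3) want 1×ALU +2rd +1wr — yes → AL0|MU0|ME1|BR1|rd1|wr0
(4) want 1×MUL +2rd +1wr — FU → AL0|MU0|ME1|BR1|rd1|wr0
(5) want 1×ALU +2rd +1wr — FU → AL0|MU0|ME1|BR1|rd1|wr0
(6) want 1×MEM +1rd +1wr — WR_PORT → AL0|MU0|ME1|BR1|rd1|wr0
(7) want 1×MUL +2rd +1wr — FU → AL0|MU0|ME1|BR1|rd1|wr0

issued = [0, 1, 3]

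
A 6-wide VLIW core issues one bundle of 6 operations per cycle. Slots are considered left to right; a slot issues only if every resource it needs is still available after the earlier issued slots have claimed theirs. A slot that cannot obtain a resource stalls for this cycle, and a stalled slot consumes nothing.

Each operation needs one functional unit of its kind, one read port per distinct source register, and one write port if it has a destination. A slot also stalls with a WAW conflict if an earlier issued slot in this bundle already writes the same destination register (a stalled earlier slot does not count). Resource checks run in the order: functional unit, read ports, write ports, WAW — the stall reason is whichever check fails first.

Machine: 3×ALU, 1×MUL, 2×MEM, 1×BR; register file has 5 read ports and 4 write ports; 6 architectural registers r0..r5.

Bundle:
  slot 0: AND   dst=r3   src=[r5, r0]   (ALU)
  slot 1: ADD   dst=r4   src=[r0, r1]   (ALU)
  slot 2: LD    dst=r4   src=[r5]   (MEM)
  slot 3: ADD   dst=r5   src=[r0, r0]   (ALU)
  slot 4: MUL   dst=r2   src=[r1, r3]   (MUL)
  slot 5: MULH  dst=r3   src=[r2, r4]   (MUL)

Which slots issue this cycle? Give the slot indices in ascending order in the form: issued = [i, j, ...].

slot 0 (ALU): ISSUE — free A2,Mu1,Ld2,B1 rp3 wp3
slot 1 (ALU): ISSUE — free A1,Mu1,Ld2,B1 rp1 wp2
slot 2 (MEM): stall WAW — free A1,Mu1,Ld2,B1 rp1 wp2
slot 3 (ALU): ISSUE — free A0,Mu1,Ld2,B1 rp0 wp1
slot 4 (MUL): stall RD_PORT — free A0,Mu1,Ld2,B1 rp0 wp1
slot 5 (MUL): stall RD_PORT — free A0,Mu1,Ld2,B1 rp0 wp1

issued = [0, 1, 3]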